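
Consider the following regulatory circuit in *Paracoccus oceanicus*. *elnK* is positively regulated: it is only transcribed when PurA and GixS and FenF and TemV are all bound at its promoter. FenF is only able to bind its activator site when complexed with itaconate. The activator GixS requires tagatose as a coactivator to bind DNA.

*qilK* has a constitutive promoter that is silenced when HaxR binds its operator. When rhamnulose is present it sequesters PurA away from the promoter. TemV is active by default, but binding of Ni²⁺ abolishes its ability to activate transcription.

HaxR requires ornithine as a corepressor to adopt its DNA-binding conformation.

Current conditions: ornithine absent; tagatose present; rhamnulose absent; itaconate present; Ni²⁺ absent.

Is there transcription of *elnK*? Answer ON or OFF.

Rhamnulose is absent, so PurA is active.
Tagatose is present, so GixS is active.
Itaconate is present, so FenF is active.
Ni²⁺ is absent, so TemV is active.
No repressor is bound and PurA and GixS and FenF and TemV are active, so *elnK* is transcribed.

ON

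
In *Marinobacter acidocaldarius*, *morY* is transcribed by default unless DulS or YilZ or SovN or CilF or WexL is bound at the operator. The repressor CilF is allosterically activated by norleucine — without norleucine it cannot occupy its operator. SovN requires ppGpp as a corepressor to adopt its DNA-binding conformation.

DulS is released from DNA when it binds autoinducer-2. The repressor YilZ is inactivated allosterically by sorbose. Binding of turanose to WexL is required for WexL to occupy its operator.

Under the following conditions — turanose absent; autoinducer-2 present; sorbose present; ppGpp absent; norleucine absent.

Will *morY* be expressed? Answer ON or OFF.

Autoinducer-2 is present, so DulS is inactive.
Sorbose is present, so YilZ is inactive.
ppGpp is absent, so SovN is inactive.
Norleucine is absent, so CilF is inactive.
Turanose is absent, so WexL is inactive.
With no repressor bound, *morY* is transcribed.

ON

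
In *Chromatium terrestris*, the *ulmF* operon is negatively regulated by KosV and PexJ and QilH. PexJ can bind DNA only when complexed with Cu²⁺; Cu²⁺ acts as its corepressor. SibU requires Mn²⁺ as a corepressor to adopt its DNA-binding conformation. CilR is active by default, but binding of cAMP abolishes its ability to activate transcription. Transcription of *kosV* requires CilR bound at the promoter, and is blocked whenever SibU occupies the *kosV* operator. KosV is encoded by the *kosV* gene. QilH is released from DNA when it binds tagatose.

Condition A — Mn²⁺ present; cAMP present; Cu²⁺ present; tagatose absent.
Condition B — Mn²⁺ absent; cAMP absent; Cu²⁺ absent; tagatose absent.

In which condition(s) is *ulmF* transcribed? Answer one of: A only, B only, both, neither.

neither

Condition A:
Mn²⁺ is present, so SibU is active.
cAMP is present, so CilR is inactive.
With repressor SibU bound, *kosV* is not transcribed.
So KosV is not produced.
Cu²⁺ is present, so PexJ is active.
Tagatose is absent, so QilH is active.
With repressor PexJ bound, *ulmF* is not transcribed.
→ *ulmF* is OFF in A.
Condition B:
Mn²⁺ is absent, so SibU is inactive.
cAMP is absent, so CilR is active.
No repressor is bound and CilR is active, so *kosV* is transcribed.
So KosV is produced and active.
Cu²⁺ is absent, so PexJ is inactive.
Tagatose is absent, so QilH is active.
With repressor KosV bound, *ulmF* is not transcribed.
→ *ulmF* is OFF in B.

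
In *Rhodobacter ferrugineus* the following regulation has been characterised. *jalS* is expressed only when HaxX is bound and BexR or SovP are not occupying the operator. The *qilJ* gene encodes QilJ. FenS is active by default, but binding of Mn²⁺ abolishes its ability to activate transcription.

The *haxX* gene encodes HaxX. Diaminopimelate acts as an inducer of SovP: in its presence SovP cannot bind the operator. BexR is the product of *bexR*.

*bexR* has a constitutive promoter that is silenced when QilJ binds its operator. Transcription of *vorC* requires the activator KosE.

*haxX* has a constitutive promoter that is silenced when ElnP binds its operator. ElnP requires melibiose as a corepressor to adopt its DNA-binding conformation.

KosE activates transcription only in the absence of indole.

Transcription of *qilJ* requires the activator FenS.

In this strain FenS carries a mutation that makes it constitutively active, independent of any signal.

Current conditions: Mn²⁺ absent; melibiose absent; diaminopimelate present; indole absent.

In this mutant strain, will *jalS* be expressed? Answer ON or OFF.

ON

Melibiose is absent, so ElnP is inactive.
With no repressor bound, *haxX* is transcribed.
So HaxX is produced and active.
FenS is constitutively active in this strain.
No repressor is bound and FenS is active, so *qilJ* is transcribed.
So QilJ is produced and active.
With repressor QilJ bound, *bexR* is not transcribed.
So BexR is not produced.
Diaminopimelate is present, so SovP is inactive.
No repressor is bound and HaxX is active, so *jalS* is transcribed.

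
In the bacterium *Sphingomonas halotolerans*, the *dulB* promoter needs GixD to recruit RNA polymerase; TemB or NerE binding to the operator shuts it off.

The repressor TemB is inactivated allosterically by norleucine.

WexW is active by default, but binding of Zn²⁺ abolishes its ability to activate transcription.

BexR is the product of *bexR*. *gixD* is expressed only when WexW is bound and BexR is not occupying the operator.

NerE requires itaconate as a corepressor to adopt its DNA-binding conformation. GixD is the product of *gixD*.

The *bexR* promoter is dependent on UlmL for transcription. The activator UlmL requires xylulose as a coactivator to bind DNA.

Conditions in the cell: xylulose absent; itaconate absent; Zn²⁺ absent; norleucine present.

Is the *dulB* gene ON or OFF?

Norleucine is present, so TemB is inactive.
Zn²⁺ is absent, so WexW is active.
Xylulose is absent, so UlmL is inactive.
Required activator UlmL is absent, so *bexR* is not transcribed.
So BexR is not produced.
No repressor is bound and WexW is active, so *gixD* is transcribed.
So GixD is produced and active.
Itaconate is absent, so NerE is inactive.
No repressor is bound and GixD is active, so *dulB* is transcribed.

ON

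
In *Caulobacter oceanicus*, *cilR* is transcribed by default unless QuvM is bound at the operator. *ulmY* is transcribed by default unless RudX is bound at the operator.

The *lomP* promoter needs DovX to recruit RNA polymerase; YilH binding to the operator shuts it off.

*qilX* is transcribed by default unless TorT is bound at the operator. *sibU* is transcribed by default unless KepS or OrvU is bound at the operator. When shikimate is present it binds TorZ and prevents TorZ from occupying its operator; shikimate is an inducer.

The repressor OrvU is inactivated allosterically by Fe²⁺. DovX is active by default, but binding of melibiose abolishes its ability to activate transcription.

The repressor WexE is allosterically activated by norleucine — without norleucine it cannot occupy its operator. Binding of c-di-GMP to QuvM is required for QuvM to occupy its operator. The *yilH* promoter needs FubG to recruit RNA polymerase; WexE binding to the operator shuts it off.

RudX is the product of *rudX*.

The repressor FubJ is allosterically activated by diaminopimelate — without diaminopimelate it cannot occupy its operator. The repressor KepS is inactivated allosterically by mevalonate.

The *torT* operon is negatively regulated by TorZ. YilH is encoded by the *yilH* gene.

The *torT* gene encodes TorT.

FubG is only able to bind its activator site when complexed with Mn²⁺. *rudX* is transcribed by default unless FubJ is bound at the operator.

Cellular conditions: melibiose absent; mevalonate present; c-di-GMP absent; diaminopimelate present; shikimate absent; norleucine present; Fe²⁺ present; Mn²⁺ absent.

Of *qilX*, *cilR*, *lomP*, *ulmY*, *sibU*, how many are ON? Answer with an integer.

5

Shikimate is absent, so TorZ is active.
With repressor TorZ bound, *torT* is not transcribed.
So TorT is not produced.
With no repressor bound, *qilX* is transcribed.
→ *qilX* is ON.
c-di-GMP is absent, so QuvM is inactive.
With no repressor bound, *cilR* is transcribed.
→ *cilR* is ON.
Melibiose is absent, so DovX is active.
Mn²⁺ is absent, so FubG is inactive.
Norleucine is present, so WexE is active.
With repressor WexE bound, *yilH* is not transcribed.
So YilH is not produced.
No repressor is bound and DovX is active, so *lomP* is transcribed.
→ *lomP* is ON.
Diaminopimelate is present, so FubJ is active.
With repressor FubJ bound, *rudX* is not transcribed.
So RudX is not produced.
With no repressor bound, *ulmY* is transcribed.
→ *ulmY* is ON.
Mevalonate is present, so KepS is inactive.
Fe²⁺ is present, so OrvU is inactive.
With no repressor bound, *sibU* is transcribed.
→ *sibU* is ON.
5 of the 5 genes are transcribed.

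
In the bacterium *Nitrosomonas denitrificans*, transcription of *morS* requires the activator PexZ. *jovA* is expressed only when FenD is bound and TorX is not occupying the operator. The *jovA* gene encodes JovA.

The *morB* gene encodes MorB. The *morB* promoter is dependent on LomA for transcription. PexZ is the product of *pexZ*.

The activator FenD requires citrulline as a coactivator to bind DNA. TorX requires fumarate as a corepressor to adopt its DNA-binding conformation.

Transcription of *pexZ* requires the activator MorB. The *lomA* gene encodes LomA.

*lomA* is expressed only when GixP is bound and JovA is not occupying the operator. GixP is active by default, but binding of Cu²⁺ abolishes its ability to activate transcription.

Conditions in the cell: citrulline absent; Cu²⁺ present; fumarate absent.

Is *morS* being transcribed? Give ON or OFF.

OFF

Fumarate is absent, so TorX is inactive.
Citrulline is absent, so FenD is inactive.
Required activator FenD is absent, so *jovA* is not transcribed.
So JovA is not produced.
Cu²⁺ is present, so GixP is inactive.
Required activator GixP is absent, so *lomA* is not transcribed.
So LomA is not produced.
Required activator LomA is absent, so *morB* is not transcribed.
So MorB is not produced.
Required activator MorB is absent, so *pexZ* is not transcribed.
So PexZ is not produced.
Required activator PexZ is absent, so *morS* is not transcribed.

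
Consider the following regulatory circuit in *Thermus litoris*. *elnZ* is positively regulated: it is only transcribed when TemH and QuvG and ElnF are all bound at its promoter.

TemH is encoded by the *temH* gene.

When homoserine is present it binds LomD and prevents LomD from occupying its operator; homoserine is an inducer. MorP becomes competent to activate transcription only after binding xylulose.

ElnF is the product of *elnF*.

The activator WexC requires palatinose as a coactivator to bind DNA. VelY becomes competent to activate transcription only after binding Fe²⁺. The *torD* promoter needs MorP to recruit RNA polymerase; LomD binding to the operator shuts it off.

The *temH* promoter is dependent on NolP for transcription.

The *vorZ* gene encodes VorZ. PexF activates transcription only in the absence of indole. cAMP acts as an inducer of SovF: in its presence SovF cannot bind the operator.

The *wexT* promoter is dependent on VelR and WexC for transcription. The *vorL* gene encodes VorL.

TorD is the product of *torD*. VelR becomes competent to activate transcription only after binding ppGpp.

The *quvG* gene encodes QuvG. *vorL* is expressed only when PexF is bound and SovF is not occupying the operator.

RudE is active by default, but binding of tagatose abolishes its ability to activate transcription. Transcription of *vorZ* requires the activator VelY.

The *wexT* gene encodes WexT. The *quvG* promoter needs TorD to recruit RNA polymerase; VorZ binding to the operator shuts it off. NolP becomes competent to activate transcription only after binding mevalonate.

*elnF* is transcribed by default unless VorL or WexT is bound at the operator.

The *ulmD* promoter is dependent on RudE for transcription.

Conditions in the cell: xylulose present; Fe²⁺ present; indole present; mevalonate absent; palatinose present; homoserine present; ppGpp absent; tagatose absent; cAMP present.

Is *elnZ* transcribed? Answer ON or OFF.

OFF

Mevalonate is absent, so NolP is inactive.
Required activator NolP is absent, so *temH* is not transcribed.
So TemH is not produced.
Fe²⁺ is present, so VelY is active.
No repressor is bound and VelY is active, so *vorZ* is transcribed.
So VorZ is produced and active.
Xylulose is present, so MorP is active.
Homoserine is present, so LomD is inactive.
No repressor is bound and MorP is active, so *torD* is transcribed.
So TorD is produced and active.
With repressor VorZ bound, *quvG* is not transcribed.
So QuvG is not produced.
Indole is present, so PexF is inactive.
cAMP is present, so SovF is inactive.
Required activator PexF is absent, so *vorL* is not transcribed.
So VorL is not produced.
ppGpp is absent, so VelR is inactive.
Palatinose is present, so WexC is active.
Required activator VelR is absent, so *wexT* is not transcribed.
So WexT is not produced.
With no repressor bound, *elnF* is transcribed.
So ElnF is produced and active.
Required activator TemH is absent, so *elnZ* is not transcribed.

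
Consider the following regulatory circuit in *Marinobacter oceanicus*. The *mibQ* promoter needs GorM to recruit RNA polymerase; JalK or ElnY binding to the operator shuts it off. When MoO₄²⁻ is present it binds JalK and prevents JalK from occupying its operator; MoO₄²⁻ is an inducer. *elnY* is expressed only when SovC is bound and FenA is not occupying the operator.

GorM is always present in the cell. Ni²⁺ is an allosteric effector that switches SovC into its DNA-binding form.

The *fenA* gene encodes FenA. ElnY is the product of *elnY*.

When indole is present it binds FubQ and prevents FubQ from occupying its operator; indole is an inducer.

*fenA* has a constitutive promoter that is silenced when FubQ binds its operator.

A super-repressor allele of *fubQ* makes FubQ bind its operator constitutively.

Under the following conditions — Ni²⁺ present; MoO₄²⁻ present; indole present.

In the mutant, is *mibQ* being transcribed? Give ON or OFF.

MoO₄²⁻ is present, so JalK is inactive.
GorM is produced constitutively and is active.
FubQ is constitutively active in this strain.
With repressor FubQ bound, *fenA* is not transcribed.
So FenA is not produced.
Ni²⁺ is present, so SovC is active.
No repressor is bound and SovC is active, so *elnY* is transcribed.
So ElnY is produced and active.
With repressor ElnY bound, *mibQ* is not transcribed.

OFF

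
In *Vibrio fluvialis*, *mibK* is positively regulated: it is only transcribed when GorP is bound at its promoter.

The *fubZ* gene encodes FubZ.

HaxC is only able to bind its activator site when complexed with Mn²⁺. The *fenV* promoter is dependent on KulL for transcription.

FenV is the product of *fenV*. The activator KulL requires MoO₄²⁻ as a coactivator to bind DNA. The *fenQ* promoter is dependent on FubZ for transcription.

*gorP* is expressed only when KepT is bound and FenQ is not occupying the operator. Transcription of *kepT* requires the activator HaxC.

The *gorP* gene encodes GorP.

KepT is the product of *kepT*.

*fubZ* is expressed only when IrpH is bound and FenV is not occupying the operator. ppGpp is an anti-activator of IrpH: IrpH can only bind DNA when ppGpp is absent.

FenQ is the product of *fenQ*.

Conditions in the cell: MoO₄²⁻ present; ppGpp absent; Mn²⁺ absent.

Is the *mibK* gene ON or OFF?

MoO₄²⁻ is present, so KulL is active.
No repressor is bound and KulL is active, so *fenV* is transcribed.
So FenV is produced and active.
ppGpp is absent, so IrpH is active.
With repressor FenV bound, *fubZ* is not transcribed.
So FubZ is not produced.
Required activator FubZ is absent, so *fenQ* is not transcribed.
So FenQ is not produced.
Mn²⁺ is absent, so HaxC is inactive.
Required activator HaxC is absent, so *kepT* is not transcribed.
So KepT is not produced.
Required activator KepT is absent, so *gorP* is not transcribed.
So GorP is not produced.
Required activator GorP is absent, so *mibK* is not transcribed.

OFF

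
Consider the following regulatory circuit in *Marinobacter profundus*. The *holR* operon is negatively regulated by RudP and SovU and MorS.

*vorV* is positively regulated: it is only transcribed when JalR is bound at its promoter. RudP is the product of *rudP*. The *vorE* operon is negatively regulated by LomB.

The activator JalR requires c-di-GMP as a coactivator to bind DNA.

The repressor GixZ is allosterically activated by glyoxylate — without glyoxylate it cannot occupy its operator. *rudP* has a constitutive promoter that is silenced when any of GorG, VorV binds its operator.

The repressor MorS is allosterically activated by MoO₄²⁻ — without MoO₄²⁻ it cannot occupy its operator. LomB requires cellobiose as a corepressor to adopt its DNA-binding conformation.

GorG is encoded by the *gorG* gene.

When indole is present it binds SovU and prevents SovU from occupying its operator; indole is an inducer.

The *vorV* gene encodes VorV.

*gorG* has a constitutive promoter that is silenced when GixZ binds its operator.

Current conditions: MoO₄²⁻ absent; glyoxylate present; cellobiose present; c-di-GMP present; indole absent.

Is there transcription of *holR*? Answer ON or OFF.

Glyoxylate is present, so GixZ is active.
With repressor GixZ bound, *gorG* is not transcribed.
So GorG is not produced.
c-di-GMP is present, so JalR is active.
No repressor is bound and JalR is active, so *vorV* is transcribed.
So VorV is produced and active.
With repressor VorV bound, *rudP* is not transcribed.
So RudP is not produced.
Indole is absent, so SovU is active.
MoO₄²⁻ is absent, so MorS is inactive.
With repressor SovU bound, *holR* is not transcribed.

OFF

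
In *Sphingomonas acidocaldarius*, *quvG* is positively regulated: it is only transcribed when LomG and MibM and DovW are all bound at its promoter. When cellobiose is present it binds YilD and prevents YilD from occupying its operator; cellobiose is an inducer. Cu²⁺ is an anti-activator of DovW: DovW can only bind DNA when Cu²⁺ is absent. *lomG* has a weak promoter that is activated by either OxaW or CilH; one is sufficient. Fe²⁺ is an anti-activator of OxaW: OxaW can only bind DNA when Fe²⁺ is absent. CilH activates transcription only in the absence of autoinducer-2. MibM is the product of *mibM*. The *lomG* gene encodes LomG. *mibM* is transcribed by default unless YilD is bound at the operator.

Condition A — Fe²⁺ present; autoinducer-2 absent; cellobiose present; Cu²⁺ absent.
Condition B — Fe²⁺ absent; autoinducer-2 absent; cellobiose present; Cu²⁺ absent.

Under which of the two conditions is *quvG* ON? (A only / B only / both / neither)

both

Condition A:
Fe²⁺ is present, so OxaW is inactive.
Autoinducer-2 is absent, so CilH is active.
Activator CilH is present, so *lomG* is transcribed.
So LomG is produced and active.
Cellobiose is present, so YilD is inactive.
With no repressor bound, *mibM* is transcribed.
So MibM is produced and active.
Cu²⁺ is absent, so DovW is active.
No repressor is bound and LomG and MibM and DovW are active, so *quvG* is transcribed.
→ *quvG* is ON in A.
Condition B:
Fe²⁺ is absent, so OxaW is active.
Autoinducer-2 is absent, so CilH is active.
Activator OxaW is present, so *lomG* is transcribed.
So LomG is produced and active.
Cellobiose is present, so YilD is inactive.
With no repressor bound, *mibM* is transcribed.
So MibM is produced and active.
Cu²⁺ is absent, so DovW is active.
No repressor is bound and LomG and MibM and DovW are active, so *quvG* is transcribed.
→ *quvG* is ON in B.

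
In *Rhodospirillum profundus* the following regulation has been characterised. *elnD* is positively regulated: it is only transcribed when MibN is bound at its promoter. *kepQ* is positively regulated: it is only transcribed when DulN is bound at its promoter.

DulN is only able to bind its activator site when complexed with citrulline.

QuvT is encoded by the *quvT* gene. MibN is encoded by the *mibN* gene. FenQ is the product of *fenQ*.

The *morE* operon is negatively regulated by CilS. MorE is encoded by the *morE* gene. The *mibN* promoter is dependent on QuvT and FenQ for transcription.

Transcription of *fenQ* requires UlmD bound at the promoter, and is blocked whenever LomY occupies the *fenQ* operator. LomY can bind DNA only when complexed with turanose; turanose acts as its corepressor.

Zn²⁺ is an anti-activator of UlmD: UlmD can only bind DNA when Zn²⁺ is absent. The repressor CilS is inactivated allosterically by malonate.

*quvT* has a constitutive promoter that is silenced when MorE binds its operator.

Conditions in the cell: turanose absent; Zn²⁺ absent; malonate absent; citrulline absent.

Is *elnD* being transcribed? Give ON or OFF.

Malonate is absent, so CilS is active.
With repressor CilS bound, *morE* is not transcribed.
So MorE is not produced.
With no repressor bound, *quvT* is transcribed.
So QuvT is produced and active.
Zn²⁺ is absent, so UlmD is active.
Turanose is absent, so LomY is inactive.
No repressor is bound and UlmD is active, so *fenQ* is transcribed.
So FenQ is produced and active.
No repressor is bound and QuvT and FenQ are active, so *mibN* is transcribed.
So MibN is produced and active.
No repressor is bound and MibN is active, so *elnD* is transcribed.

ON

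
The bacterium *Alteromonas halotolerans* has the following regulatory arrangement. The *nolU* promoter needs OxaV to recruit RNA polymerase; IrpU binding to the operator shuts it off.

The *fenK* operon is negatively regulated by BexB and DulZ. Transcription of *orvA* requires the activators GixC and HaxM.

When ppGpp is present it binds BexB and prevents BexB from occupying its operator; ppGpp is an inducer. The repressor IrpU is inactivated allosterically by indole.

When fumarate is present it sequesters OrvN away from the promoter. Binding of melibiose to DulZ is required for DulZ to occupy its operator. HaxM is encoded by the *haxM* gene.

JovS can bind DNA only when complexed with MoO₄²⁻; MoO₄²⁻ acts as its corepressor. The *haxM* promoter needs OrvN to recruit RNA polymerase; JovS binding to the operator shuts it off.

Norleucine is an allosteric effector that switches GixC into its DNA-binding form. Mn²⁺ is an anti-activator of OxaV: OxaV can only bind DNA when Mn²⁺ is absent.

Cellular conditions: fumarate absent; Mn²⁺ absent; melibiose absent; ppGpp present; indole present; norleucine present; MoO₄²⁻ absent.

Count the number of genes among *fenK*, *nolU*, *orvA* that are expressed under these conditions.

3

ppGpp is present, so BexB is inactive.
Melibiose is absent, so DulZ is inactive.
With no repressor bound, *fenK* is transcribed.
→ *fenK* is ON.
Mn²⁺ is absent, so OxaV is active.
Indole is present, so IrpU is inactive.
No repressor is bound and OxaV is active, so *nolU* is transcribed.
→ *nolU* is ON.
Norleucine is present, so GixC is active.
Fumarate is absent, so OrvN is active.
MoO₄²⁻ is absent, so JovS is inactive.
No repressor is bound and OrvN is active, so *haxM* is transcribed.
So HaxM is produced and active.
No repressor is bound and GixC and HaxM are active, so *orvA* is transcribed.
→ *orvA* is ON.
3 of the 3 genes are transcribed.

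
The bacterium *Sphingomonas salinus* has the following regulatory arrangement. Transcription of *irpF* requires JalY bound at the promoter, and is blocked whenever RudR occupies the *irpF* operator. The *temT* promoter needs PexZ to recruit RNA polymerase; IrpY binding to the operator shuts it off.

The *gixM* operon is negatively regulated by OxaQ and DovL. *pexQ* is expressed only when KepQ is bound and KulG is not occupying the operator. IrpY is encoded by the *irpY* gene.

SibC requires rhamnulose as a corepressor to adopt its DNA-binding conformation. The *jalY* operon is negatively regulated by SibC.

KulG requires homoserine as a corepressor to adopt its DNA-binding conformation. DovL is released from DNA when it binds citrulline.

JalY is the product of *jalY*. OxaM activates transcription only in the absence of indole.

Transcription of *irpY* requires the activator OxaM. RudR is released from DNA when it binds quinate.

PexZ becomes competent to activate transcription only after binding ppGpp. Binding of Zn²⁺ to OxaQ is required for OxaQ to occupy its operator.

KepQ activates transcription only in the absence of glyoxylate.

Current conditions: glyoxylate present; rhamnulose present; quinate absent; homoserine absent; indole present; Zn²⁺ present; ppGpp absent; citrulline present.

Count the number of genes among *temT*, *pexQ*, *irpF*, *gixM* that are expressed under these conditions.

0

ppGpp is absent, so PexZ is inactive.
Indole is present, so OxaM is inactive.
Required activator OxaM is absent, so *irpY* is not transcribed.
So IrpY is not produced.
Required activator PexZ is absent, so *temT* is not transcribed.
→ *temT* is OFF.
Glyoxylate is present, so KepQ is inactive.
Homoserine is absent, so KulG is inactive.
Required activator KepQ is absent, so *pexQ* is not transcribed.
→ *pexQ* is OFF.
Quinate is absent, so RudR is active.
Rhamnulose is present, so SibC is active.
With repressor SibC bound, *jalY* is not transcribed.
So JalY is not produced.
With repressor RudR bound, *irpF* is not transcribed.
→ *irpF* is OFF.
Zn²⁺ is present, so OxaQ is active.
Citrulline is present, so DovL is inactive.
With repressor OxaQ bound, *gixM* is not transcribed.
→ *gixM* is OFF.
0 of the 4 genes are transcribed.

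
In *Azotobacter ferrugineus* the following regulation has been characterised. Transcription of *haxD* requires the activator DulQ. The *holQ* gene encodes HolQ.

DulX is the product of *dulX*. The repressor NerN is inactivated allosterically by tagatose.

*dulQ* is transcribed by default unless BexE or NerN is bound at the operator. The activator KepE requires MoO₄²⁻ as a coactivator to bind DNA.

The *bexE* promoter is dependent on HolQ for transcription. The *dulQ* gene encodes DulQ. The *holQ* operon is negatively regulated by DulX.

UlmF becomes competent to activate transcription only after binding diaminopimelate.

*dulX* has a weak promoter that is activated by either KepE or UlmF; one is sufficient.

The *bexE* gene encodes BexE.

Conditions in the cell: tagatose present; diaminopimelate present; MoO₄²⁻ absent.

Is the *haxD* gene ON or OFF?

MoO₄²⁻ is absent, so KepE is inactive.
Diaminopimelate is present, so UlmF is active.
Activator UlmF is present, so *dulX* is transcribed.
So DulX is produced and active.
With repressor DulX bound, *holQ* is not transcribed.
So HolQ is not produced.
Required activator HolQ is absent, so *bexE* is not transcribed.
So BexE is not produced.
Tagatose is present, so NerN is inactive.
With no repressor bound, *dulQ* is transcribed.
So DulQ is produced and active.
No repressor is bound and DulQ is active, so *haxD* is transcribed.

ON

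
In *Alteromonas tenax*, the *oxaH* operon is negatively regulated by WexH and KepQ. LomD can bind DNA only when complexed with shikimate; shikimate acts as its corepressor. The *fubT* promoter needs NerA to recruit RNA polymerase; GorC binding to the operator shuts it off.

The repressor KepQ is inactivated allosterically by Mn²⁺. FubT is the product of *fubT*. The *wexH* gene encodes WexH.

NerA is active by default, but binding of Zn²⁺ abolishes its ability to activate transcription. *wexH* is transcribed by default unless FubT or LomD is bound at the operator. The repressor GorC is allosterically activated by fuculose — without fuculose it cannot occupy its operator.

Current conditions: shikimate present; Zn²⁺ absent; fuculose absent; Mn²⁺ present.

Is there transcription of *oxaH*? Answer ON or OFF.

ON

Zn²⁺ is absent, so NerA is active.
Fuculose is absent, so GorC is inactive.
No repressor is bound and NerA is active, so *fubT* is transcribed.
So FubT is produced and active.
Shikimate is present, so LomD is active.
With repressor FubT bound, *wexH* is not transcribed.
So WexH is not produced.
Mn²⁺ is present, so KepQ is inactive.
With no repressor bound, *oxaH* is transcribed.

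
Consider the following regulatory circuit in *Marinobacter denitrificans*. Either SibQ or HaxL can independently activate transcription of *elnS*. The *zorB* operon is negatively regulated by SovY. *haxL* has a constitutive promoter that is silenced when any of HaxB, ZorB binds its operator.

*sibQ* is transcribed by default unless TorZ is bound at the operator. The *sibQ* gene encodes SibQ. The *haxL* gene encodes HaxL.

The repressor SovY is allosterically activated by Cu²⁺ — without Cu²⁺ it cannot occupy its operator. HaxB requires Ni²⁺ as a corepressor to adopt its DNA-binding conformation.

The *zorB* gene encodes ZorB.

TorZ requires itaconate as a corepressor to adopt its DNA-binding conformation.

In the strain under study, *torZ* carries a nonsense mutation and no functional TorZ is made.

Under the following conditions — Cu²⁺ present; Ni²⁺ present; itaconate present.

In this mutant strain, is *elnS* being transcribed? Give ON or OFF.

TorZ is non-functional in this strain, so it has no effect.
With no repressor bound, *sibQ* is transcribed.
So SibQ is produced and active.
Ni²⁺ is present, so HaxB is active.
Cu²⁺ is present, so SovY is active.
With repressor SovY bound, *zorB* is not transcribed.
So ZorB is not produced.
With repressor HaxB bound, *haxL* is not transcribed.
So HaxL is not produced.
Activator SibQ is present, so *elnS* is transcribed.

ON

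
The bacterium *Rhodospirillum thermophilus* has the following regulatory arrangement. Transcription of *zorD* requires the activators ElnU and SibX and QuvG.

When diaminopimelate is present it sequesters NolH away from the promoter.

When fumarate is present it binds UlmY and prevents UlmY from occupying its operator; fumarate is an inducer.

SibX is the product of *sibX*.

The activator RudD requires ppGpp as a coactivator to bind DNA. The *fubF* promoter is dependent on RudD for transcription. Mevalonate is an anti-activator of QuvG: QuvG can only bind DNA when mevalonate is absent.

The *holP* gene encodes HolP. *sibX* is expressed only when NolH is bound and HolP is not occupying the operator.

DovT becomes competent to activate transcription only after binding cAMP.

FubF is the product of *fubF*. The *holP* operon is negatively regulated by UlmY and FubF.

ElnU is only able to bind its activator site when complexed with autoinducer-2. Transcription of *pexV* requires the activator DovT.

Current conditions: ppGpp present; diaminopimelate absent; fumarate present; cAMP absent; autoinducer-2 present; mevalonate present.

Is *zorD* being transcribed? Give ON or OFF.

OFF

Autoinducer-2 is present, so ElnU is active.
Diaminopimelate is absent, so NolH is active.
Fumarate is present, so UlmY is inactive.
ppGpp is present, so RudD is active.
No repressor is bound and RudD is active, so *fubF* is transcribed.
So FubF is produced and active.
With repressor FubF bound, *holP* is not transcribed.
So HolP is not produced.
No repressor is bound and NolH is active, so *sibX* is transcribed.
So SibX is produced and active.
Mevalonate is present, so QuvG is inactive.
Required activator QuvG is absent, so *zorD* is not transcribed.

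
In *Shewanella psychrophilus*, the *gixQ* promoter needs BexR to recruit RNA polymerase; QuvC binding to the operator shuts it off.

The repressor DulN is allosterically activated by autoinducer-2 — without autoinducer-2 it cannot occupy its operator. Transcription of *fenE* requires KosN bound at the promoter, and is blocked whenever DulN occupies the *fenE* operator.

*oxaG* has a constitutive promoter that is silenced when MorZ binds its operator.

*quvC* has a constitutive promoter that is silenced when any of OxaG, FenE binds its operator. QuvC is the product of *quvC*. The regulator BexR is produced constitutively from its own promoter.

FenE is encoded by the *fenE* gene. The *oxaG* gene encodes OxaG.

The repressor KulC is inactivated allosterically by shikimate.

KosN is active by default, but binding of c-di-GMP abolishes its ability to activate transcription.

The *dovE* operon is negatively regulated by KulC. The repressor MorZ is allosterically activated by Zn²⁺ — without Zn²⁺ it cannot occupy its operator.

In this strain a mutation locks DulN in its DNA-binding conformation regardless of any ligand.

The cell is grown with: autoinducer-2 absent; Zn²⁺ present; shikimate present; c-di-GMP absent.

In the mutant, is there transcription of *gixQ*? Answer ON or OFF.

BexR is produced constitutively and is active.
Zn²⁺ is present, so MorZ is active.
With repressor MorZ bound, *oxaG* is not transcribed.
So OxaG is not produced.
c-di-GMP is absent, so KosN is active.
DulN is constitutively active in this strain.
With repressor DulN bound, *fenE* is not transcribed.
So FenE is not produced.
With no repressor bound, *quvC* is transcribed.
So QuvC is produced and active.
With repressor QuvC bound, *gixQ* is not transcribed.

OFF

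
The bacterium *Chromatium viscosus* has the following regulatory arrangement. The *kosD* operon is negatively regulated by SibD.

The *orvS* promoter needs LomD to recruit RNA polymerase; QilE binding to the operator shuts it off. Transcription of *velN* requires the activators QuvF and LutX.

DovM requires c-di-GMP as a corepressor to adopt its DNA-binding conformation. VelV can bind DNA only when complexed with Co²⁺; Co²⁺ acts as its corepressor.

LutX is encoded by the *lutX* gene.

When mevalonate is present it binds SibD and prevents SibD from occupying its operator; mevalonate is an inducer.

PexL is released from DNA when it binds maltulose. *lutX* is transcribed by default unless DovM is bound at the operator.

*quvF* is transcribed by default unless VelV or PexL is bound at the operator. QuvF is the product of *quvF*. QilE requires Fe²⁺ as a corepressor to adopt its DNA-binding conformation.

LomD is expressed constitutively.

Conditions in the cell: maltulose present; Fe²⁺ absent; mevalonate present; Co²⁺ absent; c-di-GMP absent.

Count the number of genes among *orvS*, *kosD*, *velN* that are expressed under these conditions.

3

Fe²⁺ is absent, so QilE is inactive.
LomD is produced constitutively and is active.
No repressor is bound and LomD is active, so *orvS* is transcribed.
→ *orvS* is ON.
Mevalonate is present, so SibD is inactive.
With no repressor bound, *kosD* is transcribed.
→ *kosD* is ON.
Co²⁺ is absent, so VelV is inactive.
Maltulose is present, so PexL is inactive.
With no repressor bound, *quvF* is transcribed.
So QuvF is produced and active.
c-di-GMP is absent, so DovM is inactive.
With no repressor bound, *lutX* is transcribed.
So LutX is produced and active.
No repressor is bound and QuvF and LutX are active, so *velN* is transcribed.
→ *velN* is ON.
3 of the 3 genes are transcribed.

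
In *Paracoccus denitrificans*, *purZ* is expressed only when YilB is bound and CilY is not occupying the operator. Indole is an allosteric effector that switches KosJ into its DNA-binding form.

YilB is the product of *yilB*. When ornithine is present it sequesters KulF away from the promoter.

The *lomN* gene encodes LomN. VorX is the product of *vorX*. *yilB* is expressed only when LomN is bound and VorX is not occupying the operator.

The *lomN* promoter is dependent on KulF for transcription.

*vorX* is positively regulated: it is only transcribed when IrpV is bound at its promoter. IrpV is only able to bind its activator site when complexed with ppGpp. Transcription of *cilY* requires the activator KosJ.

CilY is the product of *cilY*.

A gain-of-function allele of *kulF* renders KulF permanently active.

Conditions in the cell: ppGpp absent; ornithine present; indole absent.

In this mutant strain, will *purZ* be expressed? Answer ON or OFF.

ON

KulF is constitutively active in this strain.
No repressor is bound and KulF is active, so *lomN* is transcribed.
So LomN is produced and active.
ppGpp is absent, so IrpV is inactive.
Required activator IrpV is absent, so *vorX* is not transcribed.
So VorX is not produced.
No repressor is bound and LomN is active, so *yilB* is transcribed.
So YilB is produced and active.
Indole is absent, so KosJ is inactive.
Required activator KosJ is absent, so *cilY* is not transcribed.
So CilY is not produced.
No repressor is bound and YilB is active, so *purZ* is transcribed.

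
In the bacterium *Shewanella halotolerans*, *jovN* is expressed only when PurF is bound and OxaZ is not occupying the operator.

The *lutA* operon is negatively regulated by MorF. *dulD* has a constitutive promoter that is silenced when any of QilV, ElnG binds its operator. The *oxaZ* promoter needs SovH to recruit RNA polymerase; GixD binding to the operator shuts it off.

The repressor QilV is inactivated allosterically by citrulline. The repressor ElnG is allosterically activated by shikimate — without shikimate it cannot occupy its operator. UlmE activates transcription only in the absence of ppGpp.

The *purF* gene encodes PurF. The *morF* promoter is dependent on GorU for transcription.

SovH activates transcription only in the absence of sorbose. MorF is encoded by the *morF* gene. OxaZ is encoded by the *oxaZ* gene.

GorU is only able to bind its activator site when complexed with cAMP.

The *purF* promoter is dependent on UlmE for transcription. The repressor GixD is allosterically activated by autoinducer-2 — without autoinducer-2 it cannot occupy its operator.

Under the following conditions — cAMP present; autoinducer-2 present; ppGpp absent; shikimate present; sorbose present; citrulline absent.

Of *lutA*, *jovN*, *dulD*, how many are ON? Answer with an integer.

1

cAMP is present, so GorU is active.
No repressor is bound and GorU is active, so *morF* is transcribed.
So MorF is produced and active.
With repressor MorF bound, *lutA* is not transcribed.
→ *lutA* is OFF.
ppGpp is absent, so UlmE is active.
No repressor is bound and UlmE is active, so *purF* is transcribed.
So PurF is produced and active.
Autoinducer-2 is present, so GixD is active.
Sorbose is present, so SovH is inactive.
With repressor GixD bound, *oxaZ* is not transcribed.
So OxaZ is not produced.
No repressor is bound and PurF is active, so *jovN* is transcribed.
→ *jovN* is ON.
Citrulline is absent, so QilV is active.
Shikimate is present, so ElnG is active.
With repressor QilV bound, *dulD* is not transcribed.
→ *dulD* is OFF.
1 of the 3 genes is transcribed.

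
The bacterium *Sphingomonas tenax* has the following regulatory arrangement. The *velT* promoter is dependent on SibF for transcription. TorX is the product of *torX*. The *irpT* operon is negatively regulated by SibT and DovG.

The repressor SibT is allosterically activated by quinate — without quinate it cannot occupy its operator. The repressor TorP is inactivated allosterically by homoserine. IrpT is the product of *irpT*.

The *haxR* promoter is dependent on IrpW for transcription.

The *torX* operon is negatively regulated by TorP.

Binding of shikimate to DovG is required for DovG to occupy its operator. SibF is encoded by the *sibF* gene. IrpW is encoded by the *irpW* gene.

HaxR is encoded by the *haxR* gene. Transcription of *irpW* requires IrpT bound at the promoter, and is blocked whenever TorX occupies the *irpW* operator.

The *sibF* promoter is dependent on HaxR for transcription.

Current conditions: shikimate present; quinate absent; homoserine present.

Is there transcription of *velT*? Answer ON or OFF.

Quinate is absent, so SibT is inactive.
Shikimate is present, so DovG is active.
With repressor DovG bound, *irpT* is not transcribed.
So IrpT is not produced.
Homoserine is present, so TorP is inactive.
With no repressor bound, *torX* is transcribed.
So TorX is produced and active.
With repressor TorX bound, *irpW* is not transcribed.
So IrpW is not produced.
Required activator IrpW is absent, so *haxR* is not transcribed.
So HaxR is not produced.
Required activator HaxR is absent, so *sibF* is not transcribed.
So SibF is not produced.
Required activator SibF is absent, so *velT* is not transcribed.

OFF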